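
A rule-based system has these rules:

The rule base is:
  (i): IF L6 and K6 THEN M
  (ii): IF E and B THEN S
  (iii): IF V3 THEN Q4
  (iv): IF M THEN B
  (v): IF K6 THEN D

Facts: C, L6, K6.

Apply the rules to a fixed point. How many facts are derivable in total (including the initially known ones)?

6

Round 1 — (i), (v), derive M, D.
Round 2 — (iv), derive B.
Closure: {B, C, D, K6, L6, M} — 6 facts.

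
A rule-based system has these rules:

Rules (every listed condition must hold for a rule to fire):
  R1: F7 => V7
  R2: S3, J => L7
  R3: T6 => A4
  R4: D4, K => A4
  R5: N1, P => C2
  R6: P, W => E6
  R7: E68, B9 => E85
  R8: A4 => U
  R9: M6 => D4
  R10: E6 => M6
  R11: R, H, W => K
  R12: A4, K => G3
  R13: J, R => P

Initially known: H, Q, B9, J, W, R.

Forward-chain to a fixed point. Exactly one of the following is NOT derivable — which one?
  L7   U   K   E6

Round 1 fires R11, R13, giving K, P.
Round 2 fires R6, giving E6.
Round 3 fires R10, giving M6.
Round 4 fires R9, giving D4.
Round 5 fires R4, giving A4.
Round 6 fires R8, R12, giving U, G3.
Derived: U (round 6), K (round 1), E6 (round 2). L7 never appears in any round.

L7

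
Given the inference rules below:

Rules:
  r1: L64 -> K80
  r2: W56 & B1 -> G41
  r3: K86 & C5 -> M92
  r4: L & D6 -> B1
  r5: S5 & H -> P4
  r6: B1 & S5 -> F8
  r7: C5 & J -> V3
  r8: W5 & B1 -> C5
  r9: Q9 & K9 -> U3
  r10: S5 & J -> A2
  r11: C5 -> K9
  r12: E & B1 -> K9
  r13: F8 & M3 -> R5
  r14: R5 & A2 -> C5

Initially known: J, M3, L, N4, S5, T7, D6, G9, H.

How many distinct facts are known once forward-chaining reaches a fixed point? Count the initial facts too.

[1] r4 [L & D6 -> B1]; r5 [S5 & H -> P4]; r10 [S5 & J -> A2]. ⇒ new: B1, P4, A2.
[2] r6 [B1 & S5 -> F8]. ⇒ new: F8.
[3] r13 [F8 & M3 -> R5]. ⇒ new: R5.
[4] r14 [R5 & A2 -> C5]. ⇒ new: C5.
[5] r7 [C5 & J -> V3]; r11 [C5 -> K9]. ⇒ new: V3, K9.
Closure: {A2, B1, C5, D6, F8, G9, H, J, K9, L, M3, N4, P4, R5, S5, T7, V3} — 17 facts.

17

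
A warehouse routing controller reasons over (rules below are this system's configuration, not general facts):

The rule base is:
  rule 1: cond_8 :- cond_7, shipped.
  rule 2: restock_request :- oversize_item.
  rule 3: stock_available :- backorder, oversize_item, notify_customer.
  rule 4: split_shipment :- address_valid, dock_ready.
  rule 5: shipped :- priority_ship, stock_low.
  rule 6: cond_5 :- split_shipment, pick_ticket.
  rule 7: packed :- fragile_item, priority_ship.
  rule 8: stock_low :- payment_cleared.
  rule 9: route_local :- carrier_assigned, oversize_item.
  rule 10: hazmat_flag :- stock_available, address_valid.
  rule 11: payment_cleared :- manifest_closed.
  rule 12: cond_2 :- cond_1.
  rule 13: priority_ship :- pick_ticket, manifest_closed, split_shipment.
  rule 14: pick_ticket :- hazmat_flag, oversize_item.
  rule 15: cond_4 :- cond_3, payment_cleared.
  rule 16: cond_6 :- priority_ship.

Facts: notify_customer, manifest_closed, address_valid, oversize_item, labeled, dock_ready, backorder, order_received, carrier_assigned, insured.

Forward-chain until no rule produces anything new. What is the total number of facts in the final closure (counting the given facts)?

Round 1: rule 2 [restock_request :- oversize_item.]; rule 3 [stock_available :- backorder, oversize_item, notify_customer.]; rule 4 [split_shipment :- address_valid, dock_ready.]; rule 9 [route_local :- carrier_assigned, oversize_item.]; rule 11 [payment_cleared :- manifest_closed.]. Adds restock_request, stock_available, split_shipment, route_local, payment_cleared.
Round 2: rule 8 [stock_low :- payment_cleared.]; rule 10 [hazmat_flag :- stock_available, address_valid.]. Adds stock_low, hazmat_flag.
Round 3: rule 14 [pick_ticket :- hazmat_flag, oversize_item.]. Adds pick_ticket.
Round 4: rule 6 [cond_5 :- split_shipment, pick_ticket.]; rule 13 [priority_ship :- pick_ticket, manifest_closed, split_shipment.]. Adds cond_5, priority_ship.
Round 5: rule 5 [shipped :- priority_ship, stock_low.]; rule 16 [cond_6 :- priority_ship.]. Adds shipped, cond_6.
Closure: {address_valid, backorder, carrier_assigned, cond_5, cond_6, dock_ready, hazmat_flag, insured, labeled, manifest_closed, notify_customer, order_received, oversize_item, payment_cleared, pick_ticket, priority_ship, restock_request, route_local, shipped, split_shipment, stock_available, stock_low} — 22 facts.

22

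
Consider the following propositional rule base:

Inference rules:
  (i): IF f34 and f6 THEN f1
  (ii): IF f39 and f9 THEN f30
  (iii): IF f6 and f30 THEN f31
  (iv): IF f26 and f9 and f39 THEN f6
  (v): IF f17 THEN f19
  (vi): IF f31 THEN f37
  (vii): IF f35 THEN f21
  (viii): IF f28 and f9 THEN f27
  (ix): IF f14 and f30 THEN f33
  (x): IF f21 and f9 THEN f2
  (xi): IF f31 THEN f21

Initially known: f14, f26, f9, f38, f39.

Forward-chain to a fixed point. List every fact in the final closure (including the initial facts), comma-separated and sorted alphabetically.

f14, f2, f21, f26, f30, f31, f33, f37, f38, f39, f6, f9

Round 1: (ii) [IF f39 and f9 THEN f30]; (iv) [IF f26 and f9 and f39 THEN f6]. Adds f30, f6.
Round 2: (iii) [IF f6 and f30 THEN f31]; (ix) [IF f14 and f30 THEN f33]. Adds f31, f33.
Round 3: (vi) [IF f31 THEN f37]; (xi) [IF f31 THEN f21]. Adds f37, f21.
Round 4: (x) [IF f21 and f9 THEN f2]. Adds f2.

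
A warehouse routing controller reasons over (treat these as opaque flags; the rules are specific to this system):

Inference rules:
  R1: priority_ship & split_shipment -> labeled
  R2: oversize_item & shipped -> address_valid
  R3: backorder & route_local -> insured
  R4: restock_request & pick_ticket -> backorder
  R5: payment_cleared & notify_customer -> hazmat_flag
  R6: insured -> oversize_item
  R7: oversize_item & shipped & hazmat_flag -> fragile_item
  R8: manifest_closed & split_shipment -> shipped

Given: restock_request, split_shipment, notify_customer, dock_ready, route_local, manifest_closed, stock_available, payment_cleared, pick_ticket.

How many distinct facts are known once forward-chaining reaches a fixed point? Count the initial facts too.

Round 1 fires R4, R5, R8, giving backorder, hazmat_flag, shipped.
Round 2 fires R3, giving insured.
Round 3 fires R6, giving oversize_item.
Round 4 fires R2, R7, giving address_valid, fragile_item.
Closure: {address_valid, backorder, dock_ready, fragile_item, hazmat_flag, insured, manifest_closed, notify_customer, oversize_item, payment_cleared, pick_ticket, restock_request, route_local, shipped, split_shipment, stock_available} — 16 facts.

16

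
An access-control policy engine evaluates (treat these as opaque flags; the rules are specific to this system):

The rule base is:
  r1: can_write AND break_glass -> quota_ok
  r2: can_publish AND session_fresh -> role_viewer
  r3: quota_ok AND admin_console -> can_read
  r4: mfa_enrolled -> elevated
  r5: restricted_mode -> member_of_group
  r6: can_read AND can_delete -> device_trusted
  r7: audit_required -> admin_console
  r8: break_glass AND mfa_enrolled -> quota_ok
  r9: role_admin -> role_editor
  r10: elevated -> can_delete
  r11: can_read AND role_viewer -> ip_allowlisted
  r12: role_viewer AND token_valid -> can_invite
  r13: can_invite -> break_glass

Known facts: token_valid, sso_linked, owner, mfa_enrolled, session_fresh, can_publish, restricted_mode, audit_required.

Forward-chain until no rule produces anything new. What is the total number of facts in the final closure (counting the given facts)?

19

[1] r2 [can_publish AND session_fresh -> role_viewer]; r4 [mfa_enrolled -> elevated]; r5 [restricted_mode -> member_of_group]; r7 [audit_required -> admin_console]. ⇒ new: role_viewer, elevated, member_of_group, admin_console.
[2] r10 [elevated -> can_delete]; r12 [role_viewer AND token_valid -> can_invite]. ⇒ new: can_delete, can_invite.
[3] r13 [can_invite -> break_glass]. ⇒ new: break_glass.
[4] r8 [break_glass AND mfa_enrolled -> quota_ok]. ⇒ new: quota_ok.
[5] r3 [quota_ok AND admin_console -> can_read]. ⇒ new: can_read.
[6] r6 [can_read AND can_delete -> device_trusted]; r11 [can_read AND role_viewer -> ip_allowlisted]. ⇒ new: device_trusted, ip_allowlisted.
Closure: {admin_console, audit_required, break_glass, can_delete, can_invite, can_publish, can_read, device_trusted, elevated, ip_allowlisted, member_of_group, mfa_enrolled, owner, quota_ok, restricted_mode, role_viewer, session_fresh, sso_linked, token_valid} — 19 facts.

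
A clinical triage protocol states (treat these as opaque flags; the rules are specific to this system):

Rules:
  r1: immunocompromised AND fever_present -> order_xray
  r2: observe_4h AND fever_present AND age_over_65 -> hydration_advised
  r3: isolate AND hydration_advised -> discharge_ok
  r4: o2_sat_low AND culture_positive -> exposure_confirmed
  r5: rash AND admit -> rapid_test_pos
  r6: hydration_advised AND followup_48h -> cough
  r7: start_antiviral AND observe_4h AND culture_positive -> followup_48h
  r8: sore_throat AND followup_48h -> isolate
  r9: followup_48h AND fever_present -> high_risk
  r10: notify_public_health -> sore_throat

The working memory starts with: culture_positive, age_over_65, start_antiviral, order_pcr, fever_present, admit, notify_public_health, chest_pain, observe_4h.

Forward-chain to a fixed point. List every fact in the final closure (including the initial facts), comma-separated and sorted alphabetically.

Round 1: r2 [observe_4h AND fever_present AND age_over_65 -> hydration_advised]; r7 [start_antiviral AND observe_4h AND culture_positive -> followup_48h]; r10 [notify_public_health -> sore_throat]. New: hydration_advised, followup_48h, sore_throat.
Round 2: r6 [hydration_advised AND followup_48h -> cough]; r8 [sore_throat AND followup_48h -> isolate]; r9 [followup_48h AND fever_present -> high_risk]. New: cough, isolate, high_risk.
Round 3: r3 [isolate AND hydration_advised -> discharge_ok]. New: discharge_ok.

admit, age_over_65, chest_pain, cough, culture_positive, discharge_ok, fever_present, followup_48h, high_risk, hydration_advised, isolate, notify_public_health, observe_4h, order_pcr, sore_throat, start_antiviral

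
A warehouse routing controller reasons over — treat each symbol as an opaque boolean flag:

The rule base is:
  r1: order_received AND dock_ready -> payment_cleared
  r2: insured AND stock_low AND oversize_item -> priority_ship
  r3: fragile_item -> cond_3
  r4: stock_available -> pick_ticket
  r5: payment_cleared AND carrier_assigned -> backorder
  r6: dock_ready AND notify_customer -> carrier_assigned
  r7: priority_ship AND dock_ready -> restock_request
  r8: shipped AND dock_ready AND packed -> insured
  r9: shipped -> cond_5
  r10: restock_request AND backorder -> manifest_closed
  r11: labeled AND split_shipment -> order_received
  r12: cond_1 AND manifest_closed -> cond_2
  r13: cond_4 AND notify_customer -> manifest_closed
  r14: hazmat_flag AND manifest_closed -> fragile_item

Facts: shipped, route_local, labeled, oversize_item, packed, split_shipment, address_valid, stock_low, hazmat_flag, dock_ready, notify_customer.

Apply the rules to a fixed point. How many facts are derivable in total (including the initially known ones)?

Round 1 — r6, r8, r9, r11, derive carrier_assigned, insured, cond_5, order_received.
Round 2 — r1, r2, derive payment_cleared, priority_ship.
Round 3 — r5, r7, derive backorder, restock_request.
Round 4 — r10, derive manifest_closed.
Round 5 — r14, derive fragile_item.
Round 6 — r3, derive cond_3.
Closure: {address_valid, backorder, carrier_assigned, cond_3, cond_5, dock_ready, fragile_item, hazmat_flag, insured, labeled, manifest_closed, notify_customer, order_received, oversize_item, packed, payment_cleared, priority_ship, restock_request, route_local, shipped, split_shipment, stock_low} — 22 facts.

22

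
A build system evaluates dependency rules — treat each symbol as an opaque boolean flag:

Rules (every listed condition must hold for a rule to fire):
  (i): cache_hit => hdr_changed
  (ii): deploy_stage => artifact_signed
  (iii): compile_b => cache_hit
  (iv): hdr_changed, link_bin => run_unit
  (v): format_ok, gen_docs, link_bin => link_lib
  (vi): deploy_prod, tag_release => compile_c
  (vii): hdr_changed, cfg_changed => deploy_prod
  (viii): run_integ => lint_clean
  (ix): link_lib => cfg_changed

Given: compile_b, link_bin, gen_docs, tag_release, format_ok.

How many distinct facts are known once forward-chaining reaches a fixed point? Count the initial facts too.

Round 1 — (iii), (v), derive cache_hit, link_lib.
Round 2 — (i), (ix), derive hdr_changed, cfg_changed.
Round 3 — (iv), (vii), derive run_unit, deploy_prod.
Round 4 — (vi), derive compile_c.
Closure: {cache_hit, cfg_changed, compile_b, compile_c, deploy_prod, format_ok, gen_docs, hdr_changed, link_bin, link_lib, run_unit, tag_release} — 12 facts.

12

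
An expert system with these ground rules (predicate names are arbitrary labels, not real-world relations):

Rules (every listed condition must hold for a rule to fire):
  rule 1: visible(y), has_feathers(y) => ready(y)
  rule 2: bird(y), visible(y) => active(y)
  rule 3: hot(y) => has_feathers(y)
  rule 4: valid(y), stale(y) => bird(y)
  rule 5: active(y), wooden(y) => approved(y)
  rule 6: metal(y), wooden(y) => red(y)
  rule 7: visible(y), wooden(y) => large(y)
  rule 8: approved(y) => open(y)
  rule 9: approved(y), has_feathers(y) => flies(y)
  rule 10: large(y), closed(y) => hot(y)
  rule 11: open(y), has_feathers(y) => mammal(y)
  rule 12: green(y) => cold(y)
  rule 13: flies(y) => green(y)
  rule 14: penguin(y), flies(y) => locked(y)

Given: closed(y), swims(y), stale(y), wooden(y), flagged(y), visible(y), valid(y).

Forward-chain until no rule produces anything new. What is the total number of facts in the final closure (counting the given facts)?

Round 1: rule 4 [valid(y), stale(y) => bird(y)]; rule 7 [visible(y), wooden(y) => large(y)]. New: bird(y), large(y).
Round 2: rule 2 [bird(y), visible(y) => active(y)]; rule 10 [large(y), closed(y) => hot(y)]. New: active(y), hot(y).
Round 3: rule 3 [hot(y) => has_feathers(y)]; rule 5 [active(y), wooden(y) => approved(y)]. New: has_feathers(y), approved(y).
Round 4: rule 1 [visible(y), has_feathers(y) => ready(y)]; rule 8 [approved(y) => open(y)]; rule 9 [approved(y), has_feathers(y) => flies(y)]. New: ready(y), open(y), flies(y).
Round 5: rule 11 [open(y), has_feathers(y) => mammal(y)]; rule 13 [flies(y) => green(y)]. New: mammal(y), green(y).
Round 6: rule 12 [green(y) => cold(y)]. New: cold(y).
Closure: {active(y), approved(y), bird(y), closed(y), cold(y), flagged(y), flies(y), green(y), has_feathers(y), hot(y), large(y), mammal(y), open(y), ready(y), stale(y), swims(y), valid(y), visible(y), wooden(y)} — 19 facts.

19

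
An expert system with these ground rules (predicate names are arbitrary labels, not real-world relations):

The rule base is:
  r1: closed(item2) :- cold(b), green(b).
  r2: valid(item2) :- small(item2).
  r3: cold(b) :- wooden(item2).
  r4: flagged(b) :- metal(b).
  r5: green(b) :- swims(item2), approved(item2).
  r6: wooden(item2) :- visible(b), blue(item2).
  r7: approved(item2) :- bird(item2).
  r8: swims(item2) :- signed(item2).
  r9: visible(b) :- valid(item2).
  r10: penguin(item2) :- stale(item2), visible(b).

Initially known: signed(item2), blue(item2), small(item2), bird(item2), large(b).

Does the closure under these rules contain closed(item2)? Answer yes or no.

yes

Round 1 — r2, r7, r8, derive valid(item2), approved(item2), swims(item2).
Round 2 — r5, r9, derive green(b), visible(b).
Round 3 — r6, derive wooden(item2).
Round 4 — r3, derive cold(b).
Round 5 — r1, derive closed(item2).
closed(item2) appears in round 5, so it is derivable.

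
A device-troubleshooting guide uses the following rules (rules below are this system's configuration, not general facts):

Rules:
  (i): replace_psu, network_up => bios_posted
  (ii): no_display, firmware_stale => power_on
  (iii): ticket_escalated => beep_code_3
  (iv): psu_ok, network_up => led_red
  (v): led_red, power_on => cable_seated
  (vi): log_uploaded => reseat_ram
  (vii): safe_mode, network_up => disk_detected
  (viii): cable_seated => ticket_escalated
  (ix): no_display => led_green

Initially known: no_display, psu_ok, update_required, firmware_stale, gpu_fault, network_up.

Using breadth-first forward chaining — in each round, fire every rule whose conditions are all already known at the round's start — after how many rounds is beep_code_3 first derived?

4

Round 1 fires (ii), (iv), (ix), giving power_on, led_red, led_green.
Round 2 fires (v), giving cable_seated.
Round 3 fires (viii), giving ticket_escalated.
Round 4 fires (iii), giving beep_code_3.
beep_code_3 first appears in round 4.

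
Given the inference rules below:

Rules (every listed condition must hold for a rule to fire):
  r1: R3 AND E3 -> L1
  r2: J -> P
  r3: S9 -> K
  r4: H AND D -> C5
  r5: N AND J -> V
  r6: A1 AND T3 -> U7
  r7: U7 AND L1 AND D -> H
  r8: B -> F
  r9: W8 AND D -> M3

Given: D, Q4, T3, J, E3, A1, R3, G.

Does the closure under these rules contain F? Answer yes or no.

no

[1] r1 [R3 AND E3 -> L1]; r2 [J -> P]; r6 [A1 AND T3 -> U7]. ⇒ new: L1, P, U7.
[2] r7 [U7 AND L1 AND D -> H]. ⇒ new: H.
[3] r4 [H AND D -> C5]. ⇒ new: C5.
Fixed point reached. F is concluded only by r8; r8 needs B (never derived).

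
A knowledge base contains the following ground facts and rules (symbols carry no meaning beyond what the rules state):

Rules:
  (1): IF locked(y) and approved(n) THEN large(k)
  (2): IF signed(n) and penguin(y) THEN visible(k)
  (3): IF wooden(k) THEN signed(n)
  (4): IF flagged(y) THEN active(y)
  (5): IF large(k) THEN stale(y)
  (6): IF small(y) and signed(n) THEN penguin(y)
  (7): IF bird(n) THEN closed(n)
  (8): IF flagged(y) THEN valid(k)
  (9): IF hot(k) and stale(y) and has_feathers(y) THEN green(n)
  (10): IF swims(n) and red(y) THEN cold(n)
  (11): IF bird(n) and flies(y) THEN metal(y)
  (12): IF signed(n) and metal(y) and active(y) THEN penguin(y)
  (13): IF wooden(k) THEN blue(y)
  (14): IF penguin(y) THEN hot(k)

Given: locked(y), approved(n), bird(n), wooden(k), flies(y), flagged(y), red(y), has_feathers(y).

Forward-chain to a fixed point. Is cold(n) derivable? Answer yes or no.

Round 1: (1) [IF locked(y) and approved(n) THEN large(k)]; (3) [IF wooden(k) THEN signed(n)]; (4) [IF flagged(y) THEN active(y)]; (7) [IF bird(n) THEN closed(n)]; (8) [IF flagged(y) THEN valid(k)]; (11) [IF bird(n) and flies(y) THEN metal(y)]; (13) [IF wooden(k) THEN blue(y)]. Adds large(k), signed(n), active(y), closed(n), valid(k), metal(y), blue(y).
Round 2: (5) [IF large(k) THEN stale(y)]; (12) [IF signed(n) and metal(y) and active(y) THEN penguin(y)]. Adds stale(y), penguin(y).
Round 3: (2) [IF signed(n) and penguin(y) THEN visible(k)]; (14) [IF penguin(y) THEN hot(k)]. Adds visible(k), hot(k).
Round 4: (9) [IF hot(k) and stale(y) and has_feathers(y) THEN green(n)]. Adds green(n).
Fixed point reached. cold(n) is concluded only by (10); (10) needs swims(n) (never derived).

no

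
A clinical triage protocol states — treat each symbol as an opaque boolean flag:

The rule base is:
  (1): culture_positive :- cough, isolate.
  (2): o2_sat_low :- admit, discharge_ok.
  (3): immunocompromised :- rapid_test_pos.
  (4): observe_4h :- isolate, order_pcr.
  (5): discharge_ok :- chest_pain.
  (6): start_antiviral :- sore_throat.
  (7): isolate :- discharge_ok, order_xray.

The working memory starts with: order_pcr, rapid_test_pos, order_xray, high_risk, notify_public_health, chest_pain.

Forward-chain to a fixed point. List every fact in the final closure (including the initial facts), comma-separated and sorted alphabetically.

chest_pain, discharge_ok, high_risk, immunocompromised, isolate, notify_public_health, observe_4h, order_pcr, order_xray, rapid_test_pos

[1] (3) [immunocompromised :- rapid_test_pos.]; (5) [discharge_ok :- chest_pain.]. ⇒ new: immunocompromised, discharge_ok.
[2] (7) [isolate :- discharge_ok, order_xray.]. ⇒ new: isolate.
[3] (4) [observe_4h :- isolate, order_pcr.]. ⇒ new: observe_4h.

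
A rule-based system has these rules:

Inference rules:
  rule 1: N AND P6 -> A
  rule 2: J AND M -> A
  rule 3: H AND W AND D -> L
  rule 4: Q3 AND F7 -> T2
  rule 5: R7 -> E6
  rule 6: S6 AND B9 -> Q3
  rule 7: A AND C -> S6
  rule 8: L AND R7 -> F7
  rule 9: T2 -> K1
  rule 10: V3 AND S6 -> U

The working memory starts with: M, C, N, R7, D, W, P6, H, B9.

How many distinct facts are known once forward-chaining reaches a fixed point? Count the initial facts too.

[1] rule 1 [N AND P6 -> A]; rule 3 [H AND W AND D -> L]; rule 5 [R7 -> E6]. ⇒ new: A, L, E6.
[2] rule 7 [A AND C -> S6]; rule 8 [L AND R7 -> F7]. ⇒ new: S6, F7.
[3] rule 6 [S6 AND B9 -> Q3]. ⇒ new: Q3.
[4] rule 4 [Q3 AND F7 -> T2]. ⇒ new: T2.
[5] rule 9 [T2 -> K1]. ⇒ new: K1.
Closure: {A, B9, C, D, E6, F7, H, K1, L, M, N, P6, Q3, R7, S6, T2, W} — 17 facts.

17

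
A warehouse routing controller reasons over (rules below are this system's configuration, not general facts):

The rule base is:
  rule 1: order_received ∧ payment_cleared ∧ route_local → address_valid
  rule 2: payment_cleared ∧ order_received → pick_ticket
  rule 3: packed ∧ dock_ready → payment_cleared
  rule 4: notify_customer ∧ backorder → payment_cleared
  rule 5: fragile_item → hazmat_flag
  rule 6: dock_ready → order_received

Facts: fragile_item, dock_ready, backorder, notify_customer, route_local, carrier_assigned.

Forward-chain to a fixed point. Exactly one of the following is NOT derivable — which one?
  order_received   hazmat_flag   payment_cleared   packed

packed

Round 1 fires rule 4, rule 5, rule 6, giving payment_cleared, hazmat_flag, order_received.
Round 2 fires rule 1, rule 2, giving address_valid, pick_ticket.
Derived: hazmat_flag (round 1), order_received (round 1), payment_cleared (round 1). packed never appears in any round.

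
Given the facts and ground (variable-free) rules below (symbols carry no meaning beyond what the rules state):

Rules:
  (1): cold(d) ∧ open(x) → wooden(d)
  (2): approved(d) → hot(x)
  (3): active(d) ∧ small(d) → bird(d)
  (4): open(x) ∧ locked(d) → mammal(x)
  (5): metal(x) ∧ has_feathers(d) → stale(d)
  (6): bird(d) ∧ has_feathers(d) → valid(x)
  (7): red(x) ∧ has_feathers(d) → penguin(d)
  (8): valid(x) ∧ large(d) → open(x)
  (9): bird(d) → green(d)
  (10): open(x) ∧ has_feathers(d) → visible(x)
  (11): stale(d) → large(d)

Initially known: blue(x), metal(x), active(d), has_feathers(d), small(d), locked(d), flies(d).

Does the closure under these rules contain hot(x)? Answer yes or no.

Round 1 — (3), (5), derive bird(d), stale(d).
Round 2 — (6), (9), (11), derive valid(x), green(d), large(d).
Round 3 — (8), derive open(x).
Round 4 — (4), (10), derive mammal(x), visible(x).
Fixed point reached. hot(x) is concluded only by (2); (2) needs approved(d) (never derived).

no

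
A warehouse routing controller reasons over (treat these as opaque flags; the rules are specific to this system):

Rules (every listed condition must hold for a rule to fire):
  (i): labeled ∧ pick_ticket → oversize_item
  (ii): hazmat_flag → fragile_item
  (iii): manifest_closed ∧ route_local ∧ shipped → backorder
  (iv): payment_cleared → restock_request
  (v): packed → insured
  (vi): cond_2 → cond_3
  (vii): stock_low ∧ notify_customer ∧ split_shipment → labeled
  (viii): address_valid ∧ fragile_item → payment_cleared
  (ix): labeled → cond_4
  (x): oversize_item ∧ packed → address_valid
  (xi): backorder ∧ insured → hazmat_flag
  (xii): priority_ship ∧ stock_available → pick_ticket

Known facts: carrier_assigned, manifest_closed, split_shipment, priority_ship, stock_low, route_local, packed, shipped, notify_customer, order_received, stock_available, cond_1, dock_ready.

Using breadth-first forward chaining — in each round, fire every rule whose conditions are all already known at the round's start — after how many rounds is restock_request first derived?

5

Round 1: (iii) [manifest_closed ∧ route_local ∧ shipped → backorder]; (v) [packed → insured]; (vii) [stock_low ∧ notify_customer ∧ split_shipment → labeled]; (xii) [priority_ship ∧ stock_available → pick_ticket]. New: backorder, insured, labeled, pick_ticket.
Round 2: (i) [labeled ∧ pick_ticket → oversize_item]; (ix) [labeled → cond_4]; (xi) [backorder ∧ insured → hazmat_flag]. New: oversize_item, cond_4, hazmat_flag.
Round 3: (ii) [hazmat_flag → fragile_item]; (x) [oversize_item ∧ packed → address_valid]. New: fragile_item, address_valid.
Round 4: (viii) [address_valid ∧ fragile_item → payment_cleared]. New: payment_cleared.
Round 5: (iv) [payment_cleared → restock_request]. New: restock_request.
restock_request first appears in round 5.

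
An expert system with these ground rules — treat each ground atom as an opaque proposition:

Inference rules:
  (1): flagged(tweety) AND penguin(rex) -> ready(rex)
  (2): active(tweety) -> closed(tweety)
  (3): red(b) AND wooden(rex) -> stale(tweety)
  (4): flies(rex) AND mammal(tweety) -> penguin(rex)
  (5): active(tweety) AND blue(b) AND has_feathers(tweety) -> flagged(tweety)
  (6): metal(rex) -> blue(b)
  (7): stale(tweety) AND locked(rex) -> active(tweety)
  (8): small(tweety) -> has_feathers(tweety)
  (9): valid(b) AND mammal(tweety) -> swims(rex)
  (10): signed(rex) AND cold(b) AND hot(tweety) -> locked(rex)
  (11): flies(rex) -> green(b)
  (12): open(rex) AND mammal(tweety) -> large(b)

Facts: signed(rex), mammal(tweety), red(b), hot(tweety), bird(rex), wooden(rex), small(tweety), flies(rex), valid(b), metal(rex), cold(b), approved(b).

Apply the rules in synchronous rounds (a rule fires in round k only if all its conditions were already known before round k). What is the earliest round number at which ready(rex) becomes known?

4

Round 1: (3) [red(b) AND wooden(rex) -> stale(tweety)]; (4) [flies(rex) AND mammal(tweety) -> penguin(rex)]; (6) [metal(rex) -> blue(b)]; (8) [small(tweety) -> has_feathers(tweety)]; (9) [valid(b) AND mammal(tweety) -> swims(rex)]; (10) [signed(rex) AND cold(b) AND hot(tweety) -> locked(rex)]; (11) [flies(rex) -> green(b)]. New: stale(tweety), penguin(rex), blue(b), has_feathers(tweety), swims(rex), locked(rex), green(b).
Round 2: (7) [stale(tweety) AND locked(rex) -> active(tweety)]. New: active(tweety).
Round 3: (2) [active(tweety) -> closed(tweety)]; (5) [active(tweety) AND blue(b) AND has_feathers(tweety) -> flagged(tweety)]. New: closed(tweety), flagged(tweety).
Round 4: (1) [flagged(tweety) AND penguin(rex) -> ready(rex)]. New: ready(rex).
ready(rex) first appears in round 4.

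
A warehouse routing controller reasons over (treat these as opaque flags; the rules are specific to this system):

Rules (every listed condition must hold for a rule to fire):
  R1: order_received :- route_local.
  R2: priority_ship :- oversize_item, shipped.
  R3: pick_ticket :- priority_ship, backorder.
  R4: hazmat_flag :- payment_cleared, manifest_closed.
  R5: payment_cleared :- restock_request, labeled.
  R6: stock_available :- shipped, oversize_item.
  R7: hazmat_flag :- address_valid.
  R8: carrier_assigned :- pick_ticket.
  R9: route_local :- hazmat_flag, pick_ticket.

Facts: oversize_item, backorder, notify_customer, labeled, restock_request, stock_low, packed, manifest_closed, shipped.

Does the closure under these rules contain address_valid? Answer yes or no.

no

Round 1 fires R2, R5, R6, giving priority_ship, payment_cleared, stock_available.
Round 2 fires R3, R4, giving pick_ticket, hazmat_flag.
Round 3 fires R8, R9, giving carrier_assigned, route_local.
Round 4 fires R1, giving order_received.
Fixed point reached. No rule has address_valid as a consequent, and it is not given.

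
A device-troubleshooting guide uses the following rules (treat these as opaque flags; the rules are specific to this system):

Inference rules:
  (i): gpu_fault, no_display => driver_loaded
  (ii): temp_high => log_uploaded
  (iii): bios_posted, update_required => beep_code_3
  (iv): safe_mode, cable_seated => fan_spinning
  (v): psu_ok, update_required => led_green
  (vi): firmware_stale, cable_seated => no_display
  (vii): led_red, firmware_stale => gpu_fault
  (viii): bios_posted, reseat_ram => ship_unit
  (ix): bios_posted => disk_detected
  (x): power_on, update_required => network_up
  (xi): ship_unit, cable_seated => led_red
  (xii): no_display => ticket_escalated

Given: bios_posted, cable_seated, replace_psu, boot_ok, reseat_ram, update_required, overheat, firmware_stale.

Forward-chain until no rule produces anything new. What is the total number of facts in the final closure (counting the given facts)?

[1] (iii) [bios_posted, update_required => beep_code_3]; (vi) [firmware_stale, cable_seated => no_display]; (viii) [bios_posted, reseat_ram => ship_unit]; (ix) [bios_posted => disk_detected]. ⇒ new: beep_code_3, no_display, ship_unit, disk_detected.
[2] (xi) [ship_unit, cable_seated => led_red]; (xii) [no_display => ticket_escalated]. ⇒ new: led_red, ticket_escalated.
[3] (vii) [led_red, firmware_stale => gpu_fault]. ⇒ new: gpu_fault.
[4] (i) [gpu_fault, no_display => driver_loaded]. ⇒ new: driver_loaded.
Closure: {beep_code_3, bios_posted, boot_ok, cable_seated, disk_detected, driver_loaded, firmware_stale, gpu_fault, led_red, no_display, overheat, replace_psu, reseat_ram, ship_unit, ticket_escalated, update_required} — 16 facts.

16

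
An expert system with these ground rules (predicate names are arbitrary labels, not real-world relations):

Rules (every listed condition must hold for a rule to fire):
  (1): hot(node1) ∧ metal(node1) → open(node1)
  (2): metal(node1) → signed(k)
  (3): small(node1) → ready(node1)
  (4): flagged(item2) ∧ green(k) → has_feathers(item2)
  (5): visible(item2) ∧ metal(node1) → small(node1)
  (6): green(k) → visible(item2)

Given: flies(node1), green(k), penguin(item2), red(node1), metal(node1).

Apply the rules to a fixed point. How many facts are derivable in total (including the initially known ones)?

[1] (2) [metal(node1) → signed(k)]; (6) [green(k) → visible(item2)]. ⇒ new: signed(k), visible(item2).
[2] (5) [visible(item2) ∧ metal(node1) → small(node1)]. ⇒ new: small(node1).
[3] (3) [small(node1) → ready(node1)]. ⇒ new: ready(node1).
Closure: {flies(node1), green(k), metal(node1), penguin(item2), ready(node1), red(node1), signed(k), small(node1), visible(item2)} — 9 facts.

9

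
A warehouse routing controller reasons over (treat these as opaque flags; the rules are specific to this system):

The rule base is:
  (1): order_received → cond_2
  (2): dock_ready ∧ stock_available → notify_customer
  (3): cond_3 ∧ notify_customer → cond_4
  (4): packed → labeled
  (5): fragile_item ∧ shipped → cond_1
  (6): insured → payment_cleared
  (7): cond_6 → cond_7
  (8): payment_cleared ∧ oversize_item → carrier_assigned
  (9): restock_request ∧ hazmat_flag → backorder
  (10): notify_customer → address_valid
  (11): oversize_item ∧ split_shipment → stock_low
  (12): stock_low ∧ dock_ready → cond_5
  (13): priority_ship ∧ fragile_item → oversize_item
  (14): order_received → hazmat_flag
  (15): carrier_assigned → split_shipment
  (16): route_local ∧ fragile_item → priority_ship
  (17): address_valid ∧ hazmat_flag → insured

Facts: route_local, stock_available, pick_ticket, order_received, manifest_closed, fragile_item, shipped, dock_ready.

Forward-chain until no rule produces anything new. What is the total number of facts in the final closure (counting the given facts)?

[1] (1) [order_received → cond_2]; (2) [dock_ready ∧ stock_available → notify_customer]; (5) [fragile_item ∧ shipped → cond_1]; (14) [order_received → hazmat_flag]; (16) [route_local ∧ fragile_item → priority_ship]. ⇒ new: cond_2, notify_customer, cond_1, hazmat_flag, priority_ship.
[2] (10) [notify_customer → address_valid]; (13) [priority_ship ∧ fragile_item → oversize_item]. ⇒ new: address_valid, oversize_item.
[3] (17) [address_valid ∧ hazmat_flag → insured]. ⇒ new: insured.
[4] (6) [insured → payment_cleared]. ⇒ new: payment_cleared.
[5] (8) [payment_cleared ∧ oversize_item → carrier_assigned]. ⇒ new: carrier_assigned.
[6] (15) [carrier_assigned → split_shipment]. ⇒ new: split_shipment.
[7] (11) [oversize_item ∧ split_shipment → stock_low]. ⇒ new: stock_low.
[8] (12) [stock_low ∧ dock_ready → cond_5]. ⇒ new: cond_5.
Closure: {address_valid, carrier_assigned, cond_1, cond_2, cond_5, dock_ready, fragile_item, hazmat_flag, insured, manifest_closed, notify_customer, order_received, oversize_item, payment_cleared, pick_ticket, priority_ship, route_local, shipped, split_shipment, stock_available, stock_low} — 21 facts.

21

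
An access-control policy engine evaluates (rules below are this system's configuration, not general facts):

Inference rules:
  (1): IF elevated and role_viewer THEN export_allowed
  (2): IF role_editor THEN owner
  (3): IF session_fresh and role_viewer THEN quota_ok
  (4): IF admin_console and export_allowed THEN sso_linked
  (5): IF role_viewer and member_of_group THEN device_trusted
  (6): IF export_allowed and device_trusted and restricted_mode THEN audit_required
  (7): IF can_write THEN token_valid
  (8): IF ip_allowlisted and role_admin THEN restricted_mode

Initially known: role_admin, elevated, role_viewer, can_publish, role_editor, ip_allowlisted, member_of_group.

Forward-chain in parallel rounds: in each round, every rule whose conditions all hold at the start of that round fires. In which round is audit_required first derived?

2

Round 1: (1) [IF elevated and role_viewer THEN export_allowed]; (2) [IF role_editor THEN owner]; (5) [IF role_viewer and member_of_group THEN device_trusted]; (8) [IF ip_allowlisted and role_admin THEN restricted_mode]. Adds export_allowed, owner, device_trusted, restricted_mode.
Round 2: (6) [IF export_allowed and device_trusted and restricted_mode THEN audit_required]. Adds audit_required.
audit_required first appears in round 2.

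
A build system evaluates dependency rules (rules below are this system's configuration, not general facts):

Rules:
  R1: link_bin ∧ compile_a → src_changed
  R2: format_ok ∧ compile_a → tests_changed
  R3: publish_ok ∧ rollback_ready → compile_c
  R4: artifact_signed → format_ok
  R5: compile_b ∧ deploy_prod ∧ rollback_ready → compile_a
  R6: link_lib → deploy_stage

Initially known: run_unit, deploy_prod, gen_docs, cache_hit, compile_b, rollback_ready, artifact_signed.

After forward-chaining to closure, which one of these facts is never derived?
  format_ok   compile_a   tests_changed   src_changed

Round 1 fires R4, R5, giving format_ok, compile_a.
Round 2 fires R2, giving tests_changed.
Derived: tests_changed (round 2), compile_a (round 1), format_ok (round 1). src_changed never appears in any round.

src_changed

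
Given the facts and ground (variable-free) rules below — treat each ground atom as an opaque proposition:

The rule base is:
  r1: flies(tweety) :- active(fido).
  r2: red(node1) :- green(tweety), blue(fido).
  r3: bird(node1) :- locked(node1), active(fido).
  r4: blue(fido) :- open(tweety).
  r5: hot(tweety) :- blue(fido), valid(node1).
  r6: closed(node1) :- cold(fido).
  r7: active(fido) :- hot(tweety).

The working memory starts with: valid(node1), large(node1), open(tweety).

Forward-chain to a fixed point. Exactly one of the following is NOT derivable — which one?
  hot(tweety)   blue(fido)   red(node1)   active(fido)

Round 1 — r4, derive blue(fido).
Round 2 — r5, derive hot(tweety).
Round 3 — r7, derive active(fido).
Round 4 — r1, derive flies(tweety).
Derived: hot(tweety) (round 2), active(fido) (round 3), blue(fido) (round 1). red(node1) never appears in any round.

red(node1)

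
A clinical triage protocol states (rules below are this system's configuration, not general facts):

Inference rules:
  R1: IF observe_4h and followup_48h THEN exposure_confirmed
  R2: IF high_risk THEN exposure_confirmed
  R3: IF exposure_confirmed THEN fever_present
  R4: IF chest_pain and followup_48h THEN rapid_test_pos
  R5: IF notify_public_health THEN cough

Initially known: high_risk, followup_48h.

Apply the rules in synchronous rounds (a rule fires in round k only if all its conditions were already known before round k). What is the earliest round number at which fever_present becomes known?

2

Round 1: R2 [IF high_risk THEN exposure_confirmed]. New: exposure_confirmed.
Round 2: R3 [IF exposure_confirmed THEN fever_present]. New: fever_present.
fever_present first appears in round 2.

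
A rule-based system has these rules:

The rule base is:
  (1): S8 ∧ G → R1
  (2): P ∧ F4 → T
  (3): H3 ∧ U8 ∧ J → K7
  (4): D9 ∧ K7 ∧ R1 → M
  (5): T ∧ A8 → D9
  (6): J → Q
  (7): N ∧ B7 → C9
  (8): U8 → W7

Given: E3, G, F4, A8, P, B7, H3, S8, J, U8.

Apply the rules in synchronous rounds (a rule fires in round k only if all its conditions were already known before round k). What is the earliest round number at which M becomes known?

[1] (1) [S8 ∧ G → R1]; (2) [P ∧ F4 → T]; (3) [H3 ∧ U8 ∧ J → K7]; (6) [J → Q]; (8) [U8 → W7]. ⇒ new: R1, T, K7, Q, W7.
[2] (5) [T ∧ A8 → D9]. ⇒ new: D9.
[3] (4) [D9 ∧ K7 ∧ R1 → M]. ⇒ new: M.
M first appears in round 3.

3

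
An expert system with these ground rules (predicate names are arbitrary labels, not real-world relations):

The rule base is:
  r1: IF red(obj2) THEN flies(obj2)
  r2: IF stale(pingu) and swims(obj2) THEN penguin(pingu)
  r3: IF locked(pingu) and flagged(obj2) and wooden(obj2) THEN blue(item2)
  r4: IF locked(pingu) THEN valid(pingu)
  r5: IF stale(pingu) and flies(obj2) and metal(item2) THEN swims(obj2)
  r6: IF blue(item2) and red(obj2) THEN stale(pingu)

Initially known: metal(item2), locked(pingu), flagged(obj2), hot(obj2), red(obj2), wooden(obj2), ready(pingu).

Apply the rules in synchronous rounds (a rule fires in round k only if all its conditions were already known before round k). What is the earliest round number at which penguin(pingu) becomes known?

Round 1: r1 [IF red(obj2) THEN flies(obj2)]; r3 [IF locked(pingu) and flagged(obj2) and wooden(obj2) THEN blue(item2)]; r4 [IF locked(pingu) THEN valid(pingu)]. New: flies(obj2), blue(item2), valid(pingu).
Round 2: r6 [IF blue(item2) and red(obj2) THEN stale(pingu)]. New: stale(pingu).
Round 3: r5 [IF stale(pingu) and flies(obj2) and metal(item2) THEN swims(obj2)]. New: swims(obj2).
Round 4: r2 [IF stale(pingu) and swims(obj2) THEN penguin(pingu)]. New: penguin(pingu).
penguin(pingu) first appears in round 4.

4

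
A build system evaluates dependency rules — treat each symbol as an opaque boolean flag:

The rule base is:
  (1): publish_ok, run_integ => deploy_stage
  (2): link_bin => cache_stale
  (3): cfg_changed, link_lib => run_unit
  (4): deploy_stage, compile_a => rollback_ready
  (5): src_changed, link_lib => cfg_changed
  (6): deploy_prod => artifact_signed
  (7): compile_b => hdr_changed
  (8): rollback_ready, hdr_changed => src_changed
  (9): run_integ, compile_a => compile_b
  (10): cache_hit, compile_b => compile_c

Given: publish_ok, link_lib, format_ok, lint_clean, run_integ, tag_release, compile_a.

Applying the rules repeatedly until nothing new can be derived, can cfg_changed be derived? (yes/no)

Round 1: (1) [publish_ok, run_integ => deploy_stage]; (9) [run_integ, compile_a => compile_b]. Adds deploy_stage, compile_b.
Round 2: (4) [deploy_stage, compile_a => rollback_ready]; (7) [compile_b => hdr_changed]. Adds rollback_ready, hdr_changed.
Round 3: (8) [rollback_ready, hdr_changed => src_changed]. Adds src_changed.
Round 4: (5) [src_changed, link_lib => cfg_changed]. Adds cfg_changed.
Round 5: (3) [cfg_changed, link_lib => run_unit]. Adds run_unit.
cfg_changed appears in round 4, so it is derivable.

yes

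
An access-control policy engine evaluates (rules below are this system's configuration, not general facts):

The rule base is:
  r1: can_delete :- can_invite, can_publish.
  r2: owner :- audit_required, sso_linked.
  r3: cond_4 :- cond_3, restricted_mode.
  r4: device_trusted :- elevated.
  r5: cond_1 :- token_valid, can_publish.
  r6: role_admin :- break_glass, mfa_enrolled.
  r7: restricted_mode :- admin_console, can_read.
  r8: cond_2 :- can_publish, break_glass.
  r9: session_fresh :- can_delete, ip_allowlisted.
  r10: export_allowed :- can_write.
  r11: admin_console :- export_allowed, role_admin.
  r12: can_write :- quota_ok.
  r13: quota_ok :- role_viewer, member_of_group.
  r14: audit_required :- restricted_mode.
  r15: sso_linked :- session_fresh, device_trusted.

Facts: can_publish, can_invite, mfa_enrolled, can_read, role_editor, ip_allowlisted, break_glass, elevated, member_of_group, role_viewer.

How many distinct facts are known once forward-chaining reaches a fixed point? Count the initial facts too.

[1] r1 [can_delete :- can_invite, can_publish.]; r4 [device_trusted :- elevated.]; r6 [role_admin :- break_glass, mfa_enrolled.]; r8 [cond_2 :- can_publish, break_glass.]; r13 [quota_ok :- role_viewer, member_of_group.]. ⇒ new: can_delete, device_trusted, role_admin, cond_2, quota_ok.
[2] r9 [session_fresh :- can_delete, ip_allowlisted.]; r12 [can_write :- quota_ok.]. ⇒ new: session_fresh, can_write.
[3] r10 [export_allowed :- can_write.]; r15 [sso_linked :- session_fresh, device_trusted.]. ⇒ new: export_allowed, sso_linked.
[4] r11 [admin_console :- export_allowed, role_admin.]. ⇒ new: admin_console.
[5] r7 [restricted_mode :- admin_console, can_read.]. ⇒ new: restricted_mode.
[6] r14 [audit_required :- restricted_mode.]. ⇒ new: audit_required.
[7] r2 [owner :- audit_required, sso_linked.]. ⇒ new: owner.
Closure: {admin_console, audit_required, break_glass, can_delete, can_invite, can_publish, can_read, can_write, cond_2, device_trusted, elevated, export_allowed, ip_allowlisted, member_of_group, mfa_enrolled, owner, quota_ok, restricted_mode, role_admin, role_editor, role_viewer, session_fresh, sso_linked} — 23 facts.

23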